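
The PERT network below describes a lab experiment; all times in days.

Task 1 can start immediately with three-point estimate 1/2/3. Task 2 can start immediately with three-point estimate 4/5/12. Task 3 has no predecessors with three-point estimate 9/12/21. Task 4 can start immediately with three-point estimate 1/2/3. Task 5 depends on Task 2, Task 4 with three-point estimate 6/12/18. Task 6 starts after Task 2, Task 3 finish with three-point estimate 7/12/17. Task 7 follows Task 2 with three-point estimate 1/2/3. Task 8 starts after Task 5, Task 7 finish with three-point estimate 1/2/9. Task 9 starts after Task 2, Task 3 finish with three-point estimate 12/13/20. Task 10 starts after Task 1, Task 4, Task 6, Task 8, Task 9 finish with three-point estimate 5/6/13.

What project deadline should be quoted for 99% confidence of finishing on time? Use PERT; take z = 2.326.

te_Task 1 = (1 + 4·2 + 3)/6 = 12/6 = 2; σ²_Task 1 = ((3−1)/6)² = 0.111
te_Task 2 = (4 + 4·5 + 12)/6 = 36/6 = 6; σ²_Task 2 = ((12−4)/6)² = 1.778
te_Task 3 = (9 + 4·12 + 21)/6 = 78/6 = 13; σ²_Task 3 = ((21−9)/6)² = 4.000
te_Task 4 = (1 + 4·2 + 3)/6 = 12/6 = 2; σ²_Task 4 = ((3−1)/6)² = 0.111
te_Task 5 = (6 + 4·12 + 18)/6 = 72/6 = 12; σ²_Task 5 = ((18−6)/6)² = 4.000
te_Task 6 = (7 + 4·12 + 17)/6 = 72/6 = 12; σ²_Task 6 = ((17−7)/6)² = 2.778
te_Task 7 = (1 + 4·2 + 3)/6 = 12/6 = 2; σ²_Task 7 = ((3−1)/6)² = 0.111
te_Task 8 = (1 + 4·2 + 9)/6 = 18/6 = 3; σ²_Task 8 = ((9−1)/6)² = 1.778
te_Task 9 = (12 + 4·13 + 20)/6 = 84/6 = 14; σ²_Task 9 = ((20−12)/6)² = 1.778
te_Task 10 = (5 + 4·6 + 13)/6 = 42/6 = 7; σ²_Task 10 = ((13−5)/6)² = 1.778

Forward pass:
ES_Task 1 = 0; EF_Task 1 = 2
ES_Task 2 = 0; EF_Task 2 = 6
ES_Task 3 = 0; EF_Task 3 = 13
ES_Task 4 = 0; EF_Task 4 = 2
ES_Task 5 = max(EF_Task 2=6, EF_Task 4=2) = 6; EF_Task 5 = 6+12 = 18
ES_Task 6 = max(EF_Task 2=6, EF_Task 3=13) = 13; EF_Task 6 = 13+12 = 25
ES_Task 7 = 6; EF_Task 7 = 6+2 = 8
ES_Task 8 = max(EF_Task 5=18, EF_Task 7=8) = 18; EF_Task 8 = 18+3 = 21
ES_Task 9 = max(EF_Task 2=6, EF_Task 3=13) = 13; EF_Task 9 = 13+14 = 27
ES_Task 10 = max(EF_Task 1=2, EF_Task 4=2, EF_Task 6=25, EF_Task 8=21, EF_Task 9=27) = 27; EF_Task 10 = 27+7 = 34
Expected project duration μ = 34 days. Critical path: Task 3 → Task 9 → Task 10.

Variance along critical path = 4.000 + 1.778 + 1.778 = 7.556; σ = 2.749 days.
D = μ + z·σ = 34 + 2.326·2.749 = 40.4 days

40.4 days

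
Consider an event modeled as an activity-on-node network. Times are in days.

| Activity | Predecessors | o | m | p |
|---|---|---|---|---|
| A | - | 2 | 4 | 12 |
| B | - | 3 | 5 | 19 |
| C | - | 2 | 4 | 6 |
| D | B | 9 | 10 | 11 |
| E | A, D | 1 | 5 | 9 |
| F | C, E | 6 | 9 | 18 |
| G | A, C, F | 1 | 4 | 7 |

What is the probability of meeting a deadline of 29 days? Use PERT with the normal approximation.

0.031

te_A = (2 + 4·4 + 12)/6 = 30/6 = 5; σ²_A = ((12−2)/6)² = 2.778
te_B = (3 + 4·5 + 19)/6 = 42/6 = 7; σ²_B = ((19−3)/6)² = 7.111
te_C = (2 + 4·4 + 6)/6 = 24/6 = 4; σ²_C = ((6−2)/6)² = 0.444
te_D = (9 + 4·10 + 11)/6 = 60/6 = 10; σ²_D = ((11−9)/6)² = 0.111
te_E = (1 + 4·5 + 9)/6 = 30/6 = 5; σ²_E = ((9−1)/6)² = 1.778
te_F = (6 + 4·9 + 18)/6 = 60/6 = 10; σ²_F = ((18−6)/6)² = 4.000
te_G = (1 + 4·4 + 7)/6 = 24/6 = 4; σ²_G = ((7−1)/6)² = 1.000

Forward pass:
ES_A = 0; EF_A = 5
ES_B = 0; EF_B = 7
ES_C = 0; EF_C = 4
ES_D = 7; EF_D = 7+10 = 17
ES_E = max(EF_A=5, EF_D=17) = 17; EF_E = 17+5 = 22
ES_F = max(EF_C=4, EF_E=22) = 22; EF_F = 22+10 = 32
ES_G = max(EF_A=5, EF_C=4, EF_F=32) = 32; EF_G = 32+4 = 36
Expected project duration μ = 36 days. Critical path: B → D → E → F → G.

Variance along critical path = 7.111 + 0.111 + 1.778 + 4.000 + 1.000 = 14.000; σ = √14.000 = 3.742 days.
Z = (29 − 36) / 3.742 = -1.871
P(T ≤ 29) = Φ(-1.871) ≈ 0.031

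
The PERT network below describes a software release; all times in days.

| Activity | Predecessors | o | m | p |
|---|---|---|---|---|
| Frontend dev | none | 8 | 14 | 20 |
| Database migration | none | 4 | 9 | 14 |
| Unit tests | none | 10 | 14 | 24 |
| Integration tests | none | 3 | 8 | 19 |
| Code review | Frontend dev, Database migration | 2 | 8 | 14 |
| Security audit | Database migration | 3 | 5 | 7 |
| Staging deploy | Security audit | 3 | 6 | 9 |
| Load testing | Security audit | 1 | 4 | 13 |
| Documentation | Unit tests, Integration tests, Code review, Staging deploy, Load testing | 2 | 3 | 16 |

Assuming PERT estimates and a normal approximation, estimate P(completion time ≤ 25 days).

0.293

te_Frontend dev = (8 + 4·14 + 20)/6 = 84/6 = 14; σ²_Frontend dev = ((20−8)/6)² = 4.000
te_Database migration = (4 + 4·9 + 14)/6 = 54/6 = 9; σ²_Database migration = ((14−4)/6)² = 2.778
te_Unit tests = (10 + 4·14 + 24)/6 = 90/6 = 15; σ²_Unit tests = ((24−10)/6)² = 5.444
te_Integration tests = (3 + 4·8 + 19)/6 = 54/6 = 9; σ²_Integration tests = ((19−3)/6)² = 7.111
te_Code review = (2 + 4·8 + 14)/6 = 48/6 = 8; σ²_Code review = ((14−2)/6)² = 4.000
te_Security audit = (3 + 4·5 + 7)/6 = 30/6 = 5; σ²_Security audit = ((7−3)/6)² = 0.444
te_Staging deploy = (3 + 4·6 + 9)/6 = 36/6 = 6; σ²_Staging deploy = ((9−3)/6)² = 1.000
te_Load testing = (1 + 4·4 + 13)/6 = 30/6 = 5; σ²_Load testing = ((13−1)/6)² = 4.000
te_Documentation = (2 + 4·3 + 16)/6 = 30/6 = 5; σ²_Documentation = ((16−2)/6)² = 5.444

Forward pass:
ES_Frontend dev = 0; EF_Frontend dev = 14
ES_Database migration = 0; EF_Database migration = 9
ES_Unit tests = 0; EF_Unit tests = 15
ES_Integration tests = 0; EF_Integration tests = 9
ES_Code review = max(EF_Frontend dev=14, EF_Database migration=9) = 14; EF_Code review = 14+8 = 22
ES_Security audit = 9; EF_Security audit = 9+5 = 14
ES_Staging deploy = 14; EF_Staging deploy = 14+6 = 20
ES_Load testing = 14; EF_Load testing = 14+5 = 19
ES_Documentation = max(EF_Unit tests=15, EF_Integration tests=9, EF_Code review=22, EF_Staging deploy=20, EF_Load testing=19) = 22; EF_Documentation = 22+5 = 27
Expected project duration μ = 27 days. Critical path: Frontend dev → Code review → Documentation.

Variance along critical path = 4.000 + 4.000 + 5.444 = 13.444; σ = √13.444 = 3.667 days.
Z = (25 − 27) / 3.667 = -0.545
P(T ≤ 25) = Φ(-0.545) ≈ 0.293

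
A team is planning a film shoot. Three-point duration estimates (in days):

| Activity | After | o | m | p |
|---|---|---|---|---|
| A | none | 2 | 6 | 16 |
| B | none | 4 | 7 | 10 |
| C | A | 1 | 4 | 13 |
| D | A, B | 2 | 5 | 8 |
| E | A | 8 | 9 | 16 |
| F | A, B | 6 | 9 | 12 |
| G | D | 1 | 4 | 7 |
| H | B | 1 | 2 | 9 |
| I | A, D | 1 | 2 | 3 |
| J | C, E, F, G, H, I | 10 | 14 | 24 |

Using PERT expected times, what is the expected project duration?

te_A = (2 + 4·6 + 16)/6 = 42/6 = 7
te_B = (4 + 4·7 + 10)/6 = 42/6 = 7
te_C = (1 + 4·4 + 13)/6 = 30/6 = 5
te_D = (2 + 4·5 + 8)/6 = 30/6 = 5
te_E = (8 + 4·9 + 16)/6 = 60/6 = 10
te_F = (6 + 4·9 + 12)/6 = 54/6 = 9
te_G = (1 + 4·4 + 7)/6 = 24/6 = 4
te_H = (1 + 4·2 + 9)/6 = 18/6 = 3
te_I = (1 + 4·2 + 3)/6 = 12/6 = 2
te_J = (10 + 4·14 + 24)/6 = 90/6 = 15

Forward pass:
ES_A = 0; EF_A = 7
ES_B = 0; EF_B = 7
ES_C = 7; EF_C = 7+5 = 12
ES_D = max(EF_A=7, EF_B=7) = 7; EF_D = 7+5 = 12
ES_E = 7; EF_E = 7+10 = 17
ES_F = max(EF_A=7, EF_B=7) = 7; EF_F = 7+9 = 16
ES_G = 12; EF_G = 12+4 = 16
ES_H = 7; EF_H = 7+3 = 10
ES_I = max(EF_A=7, EF_D=12) = 12; EF_I = 12+2 = 14
ES_J = max(EF_C=12, EF_E=17, EF_F=16, EF_G=16, EF_H=10, EF_I=14) = 17; EF_J = 17+15 = 32
Expected project duration μ = 32 days. Critical path: A → E → J.

32 days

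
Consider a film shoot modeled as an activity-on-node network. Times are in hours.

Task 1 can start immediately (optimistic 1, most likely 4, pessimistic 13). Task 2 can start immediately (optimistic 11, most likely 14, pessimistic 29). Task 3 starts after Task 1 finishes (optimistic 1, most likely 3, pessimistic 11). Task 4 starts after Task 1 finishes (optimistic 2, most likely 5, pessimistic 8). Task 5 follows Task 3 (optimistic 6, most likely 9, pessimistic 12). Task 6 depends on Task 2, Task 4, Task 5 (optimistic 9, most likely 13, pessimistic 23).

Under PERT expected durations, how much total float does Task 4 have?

te_Task 1 = (1 + 4·4 + 13)/6 = 30/6 = 5
te_Task 2 = (11 + 4·14 + 29)/6 = 96/6 = 16
te_Task 3 = (1 + 4·3 + 11)/6 = 24/6 = 4
te_Task 4 = (2 + 4·5 + 8)/6 = 30/6 = 5
te_Task 5 = (6 + 4·9 + 12)/6 = 54/6 = 9
te_Task 6 = (9 + 4·13 + 23)/6 = 84/6 = 14

Forward pass:
ES_Task 1 = 0; EF_Task 1 = 5
ES_Task 2 = 0; EF_Task 2 = 16
ES_Task 3 = 5; EF_Task 3 = 5+4 = 9
ES_Task 4 = 5; EF_Task 4 = 5+5 = 10
ES_Task 5 = 9; EF_Task 5 = 9+9 = 18
ES_Task 6 = max(EF_Task 2=16, EF_Task 4=10, EF_Task 5=18) = 18; EF_Task 6 = 18+14 = 32
Expected project duration μ = 32 hours. Critical path: Task 1 → Task 3 → Task 5 → Task 6.

Backward pass:
LF_Task 6 = 32; LS_Task 6 = 32−14 = 18
LF_Task 5 = LS_Task 6 = 18; LS_Task 5 = 18−9 = 9
LF_Task 4 = LS_Task 6 = 18; LS_Task 4 = 18−5 = 13
LF_Task 3 = LS_Task 5 = 9; LS_Task 3 = 9−4 = 5
LF_Task 2 = LS_Task 6 = 18; LS_Task 2 = 18−16 = 2
LF_Task 1 = min(LS_Task 3=5, LS_Task 4=13) = 5; LS_Task 1 = 5−5 = 0
Slack_Task 4 = LS_Task 4 − ES_Task 4 = 13 − 5 = 8

8 hours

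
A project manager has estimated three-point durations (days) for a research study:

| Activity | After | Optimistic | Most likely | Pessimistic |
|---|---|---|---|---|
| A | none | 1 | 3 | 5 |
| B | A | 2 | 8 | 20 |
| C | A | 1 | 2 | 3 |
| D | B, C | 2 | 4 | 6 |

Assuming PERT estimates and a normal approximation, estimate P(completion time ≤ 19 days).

0.830

te_A = (1 + 4·3 + 5)/6 = 18/6 = 3; σ²_A = ((5−1)/6)² = 0.444
te_B = (2 + 4·8 + 20)/6 = 54/6 = 9; σ²_B = ((20−2)/6)² = 9.000
te_C = (1 + 4·2 + 3)/6 = 12/6 = 2; σ²_C = ((3−1)/6)² = 0.111
te_D = (2 + 4·4 + 6)/6 = 24/6 = 4; σ²_D = ((6−2)/6)² = 0.444

Forward pass:
ES_A = 0; EF_A = 3
ES_B = 3; EF_B = 3+9 = 12
ES_C = 3; EF_C = 3+2 = 5
ES_D = max(EF_B=12, EF_C=5) = 12; EF_D = 12+4 = 16
Expected project duration μ = 16 days. Critical path: A → B → D.

Variance along critical path = 0.444 + 9.000 + 0.444 = 9.889; σ = √9.889 = 3.145 days.
Z = (19 − 16) / 3.145 = 0.954
P(T ≤ 19) = Φ(0.954) ≈ 0.830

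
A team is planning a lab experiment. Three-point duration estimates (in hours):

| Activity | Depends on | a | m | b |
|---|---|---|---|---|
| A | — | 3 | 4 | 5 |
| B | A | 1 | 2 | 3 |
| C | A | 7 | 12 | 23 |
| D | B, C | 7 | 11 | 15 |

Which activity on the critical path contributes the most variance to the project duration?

C

te_A = (3 + 4·4 + 5)/6 = 24/6 = 4; σ²_A = ((5−3)/6)² = 0.111
te_B = (1 + 4·2 + 3)/6 = 12/6 = 2; σ²_B = ((3−1)/6)² = 0.111
te_C = (7 + 4·12 + 23)/6 = 78/6 = 13; σ²_C = ((23−7)/6)² = 7.111
te_D = (7 + 4·11 + 15)/6 = 66/6 = 11; σ²_D = ((15−7)/6)² = 1.778

Forward pass:
ES_A = 0; EF_A = 4
ES_B = 4; EF_B = 4+2 = 6
ES_C = 4; EF_C = 4+13 = 17
ES_D = max(EF_B=6, EF_C=17) = 17; EF_D = 17+11 = 28
Expected project duration μ = 28 hours. Critical path: A → C → D.

Variances on critical path: σ²_A=0.111, σ²_C=7.111, σ²_D=1.778.
Largest is σ²_C = 7.111.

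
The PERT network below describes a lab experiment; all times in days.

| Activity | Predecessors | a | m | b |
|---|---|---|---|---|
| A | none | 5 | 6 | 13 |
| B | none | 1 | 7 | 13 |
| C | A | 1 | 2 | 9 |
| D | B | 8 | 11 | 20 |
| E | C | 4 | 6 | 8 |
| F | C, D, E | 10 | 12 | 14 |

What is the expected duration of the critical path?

31 days

te_A = (5 + 4·6 + 13)/6 = 42/6 = 7
te_B = (1 + 4·7 + 13)/6 = 42/6 = 7
te_C = (1 + 4·2 + 9)/6 = 18/6 = 3
te_D = (8 + 4·11 + 20)/6 = 72/6 = 12
te_E = (4 + 4·6 + 8)/6 = 36/6 = 6
te_F = (10 + 4·12 + 14)/6 = 72/6 = 12

Forward pass:
ES_A = 0; EF_A = 7
ES_B = 0; EF_B = 7
ES_C = 7; EF_C = 7+3 = 10
ES_D = 7; EF_D = 7+12 = 19
ES_E = 10; EF_E = 10+6 = 16
ES_F = max(EF_C=10, EF_D=19, EF_E=16) = 19; EF_F = 19+12 = 31
Expected project duration μ = 31 days. Critical path: B → D → F.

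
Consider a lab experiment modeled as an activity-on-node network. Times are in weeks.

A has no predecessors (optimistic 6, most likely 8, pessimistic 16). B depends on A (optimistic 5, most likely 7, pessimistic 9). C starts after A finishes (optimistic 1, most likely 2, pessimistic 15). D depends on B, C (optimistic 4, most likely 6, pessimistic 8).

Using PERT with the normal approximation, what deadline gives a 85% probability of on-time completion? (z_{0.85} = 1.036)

te_A = (6 + 4·8 + 16)/6 = 54/6 = 9; σ²_A = ((16−6)/6)² = 2.778
te_B = (5 + 4·7 + 9)/6 = 42/6 = 7; σ²_B = ((9−5)/6)² = 0.444
te_C = (1 + 4·2 + 15)/6 = 24/6 = 4; σ²_C = ((15−1)/6)² = 5.444
te_D = (4 + 4·6 + 8)/6 = 36/6 = 6; σ²_D = ((8−4)/6)² = 0.444

Forward pass:
ES_A = 0; EF_A = 9
ES_B = 9; EF_B = 9+7 = 16
ES_C = 9; EF_C = 9+4 = 13
ES_D = max(EF_B=16, EF_C=13) = 16; EF_D = 16+6 = 22
Expected project duration μ = 22 weeks. Critical path: A → B → D.

Variance along critical path = 2.778 + 0.444 + 0.444 = 3.667; σ = 1.915 weeks.
D = μ + z·σ = 22 + 1.036·1.915 = 24.0 weeks

24.0 weeks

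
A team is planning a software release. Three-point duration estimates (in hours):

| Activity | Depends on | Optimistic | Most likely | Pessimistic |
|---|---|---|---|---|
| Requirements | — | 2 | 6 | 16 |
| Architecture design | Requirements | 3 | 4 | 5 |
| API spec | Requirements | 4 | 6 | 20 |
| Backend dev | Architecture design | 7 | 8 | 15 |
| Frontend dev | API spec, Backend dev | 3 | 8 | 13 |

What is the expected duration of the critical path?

te_Requirements = (2 + 4·6 + 16)/6 = 42/6 = 7
te_Architecture design = (3 + 4·4 + 5)/6 = 24/6 = 4
te_API spec = (4 + 4·6 + 20)/6 = 48/6 = 8
te_Backend dev = (7 + 4·8 + 15)/6 = 54/6 = 9
te_Frontend dev = (3 + 4·8 + 13)/6 = 48/6 = 8

Forward pass:
ES_Requirements = 0; EF_Requirements = 7
ES_Architecture design = 7; EF_Architecture design = 7+4 = 11
ES_API spec = 7; EF_API spec = 7+8 = 15
ES_Backend dev = 11; EF_Backend dev = 11+9 = 20
ES_Frontend dev = max(EF_API spec=15, EF_Backend dev=20) = 20; EF_Frontend dev = 20+8 = 28
Expected project duration μ = 28 hours. Critical path: Requirements → Architecture design → Backend dev → Frontend dev.

28 hours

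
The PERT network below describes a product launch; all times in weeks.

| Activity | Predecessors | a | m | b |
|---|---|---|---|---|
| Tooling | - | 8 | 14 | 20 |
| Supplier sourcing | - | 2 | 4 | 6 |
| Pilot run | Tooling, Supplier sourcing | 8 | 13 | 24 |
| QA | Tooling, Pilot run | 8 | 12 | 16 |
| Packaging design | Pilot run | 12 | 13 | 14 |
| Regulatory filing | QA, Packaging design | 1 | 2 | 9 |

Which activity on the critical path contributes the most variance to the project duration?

te_Tooling = (8 + 4·14 + 20)/6 = 84/6 = 14; σ²_Tooling = ((20−8)/6)² = 4.000
te_Supplier sourcing = (2 + 4·4 + 6)/6 = 24/6 = 4; σ²_Supplier sourcing = ((6−2)/6)² = 0.444
te_Pilot run = (8 + 4·13 + 24)/6 = 84/6 = 14; σ²_Pilot run = ((24−8)/6)² = 7.111
te_QA = (8 + 4·12 + 16)/6 = 72/6 = 12; σ²_QA = ((16−8)/6)² = 1.778
te_Packaging design = (12 + 4·13 + 14)/6 = 78/6 = 13; σ²_Packaging design = ((14−12)/6)² = 0.111
te_Regulatory filing = (1 + 4·2 + 9)/6 = 18/6 = 3; σ²_Regulatory filing = ((9−1)/6)² = 1.778

Forward pass:
ES_Tooling = 0; EF_Tooling = 14
ES_Supplier sourcing = 0; EF_Supplier sourcing = 4
ES_Pilot run = max(EF_Tooling=14, EF_Supplier sourcing=4) = 14; EF_Pilot run = 14+14 = 28
ES_QA = max(EF_Tooling=14, EF_Pilot run=28) = 28; EF_QA = 28+12 = 40
ES_Packaging design = 28; EF_Packaging design = 28+13 = 41
ES_Regulatory filing = max(EF_QA=40, EF_Packaging design=41) = 41; EF_Regulatory filing = 41+3 = 44
Expected project duration μ = 44 weeks. Critical path: Tooling → Pilot run → Packaging design → Regulatory filing.

Variances on critical path: σ²_Tooling=4.000, σ²_Pilot run=7.111, σ²_Packaging design=0.111, σ²_Regulatory filing=1.778.
Largest is σ²_Pilot run = 7.111.

Pilot run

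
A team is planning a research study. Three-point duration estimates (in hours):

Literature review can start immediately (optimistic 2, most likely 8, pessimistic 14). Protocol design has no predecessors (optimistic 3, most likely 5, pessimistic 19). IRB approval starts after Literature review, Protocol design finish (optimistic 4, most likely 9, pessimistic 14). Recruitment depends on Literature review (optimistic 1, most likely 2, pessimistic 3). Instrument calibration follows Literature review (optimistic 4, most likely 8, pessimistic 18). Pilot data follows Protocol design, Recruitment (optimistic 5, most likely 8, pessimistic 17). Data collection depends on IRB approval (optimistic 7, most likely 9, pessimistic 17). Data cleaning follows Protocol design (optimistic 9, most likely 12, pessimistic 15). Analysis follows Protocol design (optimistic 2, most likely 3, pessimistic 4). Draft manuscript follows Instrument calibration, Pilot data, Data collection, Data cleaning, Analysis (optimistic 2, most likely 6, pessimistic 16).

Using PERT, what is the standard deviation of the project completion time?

te_Literature review = (2 + 4·8 + 14)/6 = 48/6 = 8; σ²_Literature review = ((14−2)/6)² = 4.000
te_Protocol design = (3 + 4·5 + 19)/6 = 42/6 = 7; σ²_Protocol design = ((19−3)/6)² = 7.111
te_IRB approval = (4 + 4·9 + 14)/6 = 54/6 = 9; σ²_IRB approval = ((14−4)/6)² = 2.778
te_Recruitment = (1 + 4·2 + 3)/6 = 12/6 = 2; σ²_Recruitment = ((3−1)/6)² = 0.111
te_Instrument calibration = (4 + 4·8 + 18)/6 = 54/6 = 9; σ²_Instrument calibration = ((18−4)/6)² = 5.444
te_Pilot data = (5 + 4·8 + 17)/6 = 54/6 = 9; σ²_Pilot data = ((17−5)/6)² = 4.000
te_Data collection = (7 + 4·9 + 17)/6 = 60/6 = 10; σ²_Data collection = ((17−7)/6)² = 2.778
te_Data cleaning = (9 + 4·12 + 15)/6 = 72/6 = 12; σ²_Data cleaning = ((15−9)/6)² = 1.000
te_Analysis = (2 + 4·3 + 4)/6 = 18/6 = 3; σ²_Analysis = ((4−2)/6)² = 0.111
te_Draft manuscript = (2 + 4·6 + 16)/6 = 42/6 = 7; σ²_Draft manuscript = ((16−2)/6)² = 5.444

Forward pass:
ES_Literature review = 0; EF_Literature review = 8
ES_Protocol design = 0; EF_Protocol design = 7
ES_IRB approval = max(EF_Literature review=8, EF_Protocol design=7) = 8; EF_IRB approval = 8+9 = 17
ES_Recruitment = 8; EF_Recruitment = 8+2 = 10
ES_Instrument calibration = 8; EF_Instrument calibration = 8+9 = 17
ES_Pilot data = max(EF_Protocol design=7, EF_Recruitment=10) = 10; EF_Pilot data = 10+9 = 19
ES_Data collection = 17; EF_Data collection = 17+10 = 27
ES_Data cleaning = 7; EF_Data cleaning = 7+12 = 19
ES_Analysis = 7; EF_Analysis = 7+3 = 10
ES_Draft manuscript = max(EF_Instrument calibration=17, EF_Pilot data=19, EF_Data collection=27, EF_Data cleaning=19, EF_Analysis=10) = 27; EF_Draft manuscript = 27+7 = 34
Expected project duration μ = 34 hours. Critical path: Literature review → IRB approval → Data collection → Draft manuscript.

Variance along critical path = 4.000 + 2.778 + 2.778 + 5.444 = 15.000
σ = √15.000 = 3.873 hours

3.87 hours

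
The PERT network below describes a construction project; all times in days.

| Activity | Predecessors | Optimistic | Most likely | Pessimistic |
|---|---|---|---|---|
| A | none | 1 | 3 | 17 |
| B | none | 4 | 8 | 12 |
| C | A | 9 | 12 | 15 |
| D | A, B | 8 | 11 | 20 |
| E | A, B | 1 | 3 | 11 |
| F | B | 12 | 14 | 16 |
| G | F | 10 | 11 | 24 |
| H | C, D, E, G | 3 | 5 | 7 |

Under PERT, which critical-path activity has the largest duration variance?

te_A = (1 + 4·3 + 17)/6 = 30/6 = 5; σ²_A = ((17−1)/6)² = 7.111
te_B = (4 + 4·8 + 12)/6 = 48/6 = 8; σ²_B = ((12−4)/6)² = 1.778
te_C = (9 + 4·12 + 15)/6 = 72/6 = 12; σ²_C = ((15−9)/6)² = 1.000
te_D = (8 + 4·11 + 20)/6 = 72/6 = 12; σ²_D = ((20−8)/6)² = 4.000
te_E = (1 + 4·3 + 11)/6 = 24/6 = 4; σ²_E = ((11−1)/6)² = 2.778
te_F = (12 + 4·14 + 16)/6 = 84/6 = 14; σ²_F = ((16−12)/6)² = 0.444
te_G = (10 + 4·11 + 24)/6 = 78/6 = 13; σ²_G = ((24−10)/6)² = 5.444
te_H = (3 + 4·5 + 7)/6 = 30/6 = 5; σ²_H = ((7−3)/6)² = 0.444

Forward pass:
ES_A = 0; EF_A = 5
ES_B = 0; EF_B = 8
ES_C = 5; EF_C = 5+12 = 17
ES_D = max(EF_A=5, EF_B=8) = 8; EF_D = 8+12 = 20
ES_E = max(EF_A=5, EF_B=8) = 8; EF_E = 8+4 = 12
ES_F = 8; EF_F = 8+14 = 22
ES_G = 22; EF_G = 22+13 = 35
ES_H = max(EF_C=17, EF_D=20, EF_E=12, EF_G=35) = 35; EF_H = 35+5 = 40
Expected project duration μ = 40 days. Critical path: B → F → G → H.

Variances on critical path: σ²_B=1.778, σ²_F=0.444, σ²_G=5.444, σ²_H=0.444.
Largest is σ²_G = 5.444.

G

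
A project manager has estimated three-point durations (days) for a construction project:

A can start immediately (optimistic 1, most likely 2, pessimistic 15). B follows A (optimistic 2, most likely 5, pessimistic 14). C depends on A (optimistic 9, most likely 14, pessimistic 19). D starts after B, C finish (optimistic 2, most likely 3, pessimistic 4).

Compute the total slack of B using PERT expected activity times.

te_A = (1 + 4·2 + 15)/6 = 24/6 = 4
te_B = (2 + 4·5 + 14)/6 = 36/6 = 6
te_C = (9 + 4·14 + 19)/6 = 84/6 = 14
te_D = (2 + 4·3 + 4)/6 = 18/6 = 3

Forward pass:
ES_A = 0; EF_A = 4
ES_B = 4; EF_B = 4+6 = 10
ES_C = 4; EF_C = 4+14 = 18
ES_D = max(EF_B=10, EF_C=18) = 18; EF_D = 18+3 = 21
Expected project duration μ = 21 days. Critical path: A → C → D.

Backward pass:
LF_D = 21; LS_D = 21−3 = 18
LF_C = LS_D = 18; LS_C = 18−14 = 4
LF_B = LS_D = 18; LS_B = 18−6 = 12
LF_A = min(LS_B=12, LS_C=4) = 4; LS_A = 4−4 = 0
Slack_B = LS_B − ES_B = 12 − 4 = 8

8 days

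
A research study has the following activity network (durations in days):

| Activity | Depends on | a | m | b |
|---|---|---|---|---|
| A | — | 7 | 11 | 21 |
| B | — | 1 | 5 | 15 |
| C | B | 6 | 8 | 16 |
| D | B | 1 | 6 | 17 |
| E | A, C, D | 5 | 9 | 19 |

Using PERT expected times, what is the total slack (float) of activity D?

2 days

te_A = (7 + 4·11 + 21)/6 = 72/6 = 12
te_B = (1 + 4·5 + 15)/6 = 36/6 = 6
te_C = (6 + 4·8 + 16)/6 = 54/6 = 9
te_D = (1 + 4·6 + 17)/6 = 42/6 = 7
te_E = (5 + 4·9 + 19)/6 = 60/6 = 10

Forward pass:
ES_A = 0; EF_A = 12
ES_B = 0; EF_B = 6
ES_C = 6; EF_C = 6+9 = 15
ES_D = 6; EF_D = 6+7 = 13
ES_E = max(EF_A=12, EF_C=15, EF_D=13) = 15; EF_E = 15+10 = 25
Expected project duration μ = 25 days. Critical path: B → C → E.

Backward pass:
LF_E = 25; LS_E = 25−10 = 15
LF_D = LS_E = 15; LS_D = 15−7 = 8
LF_C = LS_E = 15; LS_C = 15−9 = 6
LF_B = min(LS_C=6, LS_D=8) = 6; LS_B = 6−6 = 0
LF_A = LS_E = 15; LS_A = 15−12 = 3
Slack_D = LS_D − ES_D = 8 − 6 = 2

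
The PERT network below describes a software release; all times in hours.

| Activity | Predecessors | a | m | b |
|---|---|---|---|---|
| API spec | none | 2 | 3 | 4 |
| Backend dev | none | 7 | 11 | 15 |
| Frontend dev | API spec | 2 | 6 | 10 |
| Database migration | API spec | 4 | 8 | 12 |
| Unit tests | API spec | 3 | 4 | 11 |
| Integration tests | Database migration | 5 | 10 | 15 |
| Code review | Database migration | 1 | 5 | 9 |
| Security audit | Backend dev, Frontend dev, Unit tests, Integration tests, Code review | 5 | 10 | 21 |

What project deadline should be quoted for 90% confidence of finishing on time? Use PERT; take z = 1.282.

te_API spec = (2 + 4·3 + 4)/6 = 18/6 = 3; σ²_API spec = ((4−2)/6)² = 0.111
te_Backend dev = (7 + 4·11 + 15)/6 = 66/6 = 11; σ²_Backend dev = ((15−7)/6)² = 1.778
te_Frontend dev = (2 + 4·6 + 10)/6 = 36/6 = 6; σ²_Frontend dev = ((10−2)/6)² = 1.778
te_Database migration = (4 + 4·8 + 12)/6 = 48/6 = 8; σ²_Database migration = ((12−4)/6)² = 1.778
te_Unit tests = (3 + 4·4 + 11)/6 = 30/6 = 5; σ²_Unit tests = ((11−3)/6)² = 1.778
te_Integration tests = (5 + 4·10 + 15)/6 = 60/6 = 10; σ²_Integration tests = ((15−5)/6)² = 2.778
te_Code review = (1 + 4·5 + 9)/6 = 30/6 = 5; σ²_Code review = ((9−1)/6)² = 1.778
te_Security audit = (5 + 4·10 + 21)/6 = 66/6 = 11; σ²_Security audit = ((21−5)/6)² = 7.111

Forward pass:
ES_API spec = 0; EF_API spec = 3
ES_Backend dev = 0; EF_Backend dev = 11
ES_Frontend dev = 3; EF_Frontend dev = 3+6 = 9
ES_Database migration = 3; EF_Database migration = 3+8 = 11
ES_Unit tests = 3; EF_Unit tests = 3+5 = 8
ES_Integration tests = 11; EF_Integration tests = 11+10 = 21
ES_Code review = 11; EF_Code review = 11+5 = 16
ES_Security audit = max(EF_Backend dev=11, EF_Frontend dev=9, EF_Unit tests=8, EF_Integration tests=21, EF_Code review=16) = 21; EF_Security audit = 21+11 = 32
Expected project duration μ = 32 hours. Critical path: API spec → Database migration → Integration tests → Security audit.

Variance along critical path = 0.111 + 1.778 + 2.778 + 7.111 = 11.778; σ = 3.432 hours.
D = μ + z·σ = 32 + 1.282·3.432 = 36.4 hours

36.4 hours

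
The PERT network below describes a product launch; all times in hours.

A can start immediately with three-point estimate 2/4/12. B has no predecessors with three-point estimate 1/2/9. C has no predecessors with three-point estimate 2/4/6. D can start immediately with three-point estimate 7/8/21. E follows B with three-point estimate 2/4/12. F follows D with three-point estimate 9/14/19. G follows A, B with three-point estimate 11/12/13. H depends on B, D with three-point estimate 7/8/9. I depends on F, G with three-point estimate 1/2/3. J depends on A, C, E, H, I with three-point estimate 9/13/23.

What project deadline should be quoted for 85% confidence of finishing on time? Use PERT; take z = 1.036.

43.8 hours

te_A = (2 + 4·4 + 12)/6 = 30/6 = 5; σ²_A = ((12−2)/6)² = 2.778
te_B = (1 + 4·2 + 9)/6 = 18/6 = 3; σ²_B = ((9−1)/6)² = 1.778
te_C = (2 + 4·4 + 6)/6 = 24/6 = 4; σ²_C = ((6−2)/6)² = 0.444
te_D = (7 + 4·8 + 21)/6 = 60/6 = 10; σ²_D = ((21−7)/6)² = 5.444
te_E = (2 + 4·4 + 12)/6 = 30/6 = 5; σ²_E = ((12−2)/6)² = 2.778
te_F = (9 + 4·14 + 19)/6 = 84/6 = 14; σ²_F = ((19−9)/6)² = 2.778
te_G = (11 + 4·12 + 13)/6 = 72/6 = 12; σ²_G = ((13−11)/6)² = 0.111
te_H = (7 + 4·8 + 9)/6 = 48/6 = 8; σ²_H = ((9−7)/6)² = 0.111
te_I = (1 + 4·2 + 3)/6 = 12/6 = 2; σ²_I = ((3−1)/6)² = 0.111
te_J = (9 + 4·13 + 23)/6 = 84/6 = 14; σ²_J = ((23−9)/6)² = 5.444

Forward pass:
ES_A = 0; EF_A = 5
ES_B = 0; EF_B = 3
ES_C = 0; EF_C = 4
ES_D = 0; EF_D = 10
ES_E = 3; EF_E = 3+5 = 8
ES_F = 10; EF_F = 10+14 = 24
ES_G = max(EF_A=5, EF_B=3) = 5; EF_G = 5+12 = 17
ES_H = max(EF_B=3, EF_D=10) = 10; EF_H = 10+8 = 18
ES_I = max(EF_F=24, EF_G=17) = 24; EF_I = 24+2 = 26
ES_J = max(EF_A=5, EF_C=4, EF_E=8, EF_H=18, EF_I=26) = 26; EF_J = 26+14 = 40
Expected project duration μ = 40 hours. Critical path: D → F → I → J.

Variance along critical path = 5.444 + 2.778 + 0.111 + 5.444 = 13.778; σ = 3.712 hours.
D = μ + z·σ = 40 + 1.036·3.712 = 43.8 hours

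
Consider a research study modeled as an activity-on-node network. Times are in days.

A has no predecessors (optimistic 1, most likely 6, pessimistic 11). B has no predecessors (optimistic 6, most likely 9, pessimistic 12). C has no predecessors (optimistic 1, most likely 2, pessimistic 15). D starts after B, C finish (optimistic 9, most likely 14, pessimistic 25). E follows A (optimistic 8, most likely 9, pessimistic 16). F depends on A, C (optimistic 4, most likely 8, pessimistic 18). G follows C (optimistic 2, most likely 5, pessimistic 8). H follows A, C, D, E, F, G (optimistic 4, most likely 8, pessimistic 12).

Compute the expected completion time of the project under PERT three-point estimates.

te_A = (1 + 4·6 + 11)/6 = 36/6 = 6
te_B = (6 + 4·9 + 12)/6 = 54/6 = 9
te_C = (1 + 4·2 + 15)/6 = 24/6 = 4
te_D = (9 + 4·14 + 25)/6 = 90/6 = 15
te_E = (8 + 4·9 + 16)/6 = 60/6 = 10
te_F = (4 + 4·8 + 18)/6 = 54/6 = 9
te_G = (2 + 4·5 + 8)/6 = 30/6 = 5
te_H = (4 + 4·8 + 12)/6 = 48/6 = 8

Forward pass:
ES_A = 0; EF_A = 6
ES_B = 0; EF_B = 9
ES_C = 0; EF_C = 4
ES_D = max(EF_B=9, EF_C=4) = 9; EF_D = 9+15 = 24
ES_E = 6; EF_E = 6+10 = 16
ES_F = max(EF_A=6, EF_C=4) = 6; EF_F = 6+9 = 15
ES_G = 4; EF_G = 4+5 = 9
ES_H = max(EF_A=6, EF_C=4, EF_D=24, EF_E=16, EF_F=15, EF_G=9) = 24; EF_H = 24+8 = 32
Expected project duration μ = 32 days. Critical path: B → D → H.

32 days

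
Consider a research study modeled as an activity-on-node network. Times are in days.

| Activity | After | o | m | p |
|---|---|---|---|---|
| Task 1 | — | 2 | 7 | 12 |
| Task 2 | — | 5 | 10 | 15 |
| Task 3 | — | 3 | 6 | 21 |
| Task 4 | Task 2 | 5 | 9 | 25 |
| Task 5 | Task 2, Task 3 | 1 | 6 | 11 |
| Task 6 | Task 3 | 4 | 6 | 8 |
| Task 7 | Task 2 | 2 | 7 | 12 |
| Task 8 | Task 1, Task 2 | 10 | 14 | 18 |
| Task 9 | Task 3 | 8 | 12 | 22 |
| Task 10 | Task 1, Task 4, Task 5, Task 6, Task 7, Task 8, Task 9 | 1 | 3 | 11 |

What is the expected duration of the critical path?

28 days

te_Task 1 = (2 + 4·7 + 12)/6 = 42/6 = 7
te_Task 2 = (5 + 4·10 + 15)/6 = 60/6 = 10
te_Task 3 = (3 + 4·6 + 21)/6 = 48/6 = 8
te_Task 4 = (5 + 4·9 + 25)/6 = 66/6 = 11
te_Task 5 = (1 + 4·6 + 11)/6 = 36/6 = 6
te_Task 6 = (4 + 4·6 + 8)/6 = 36/6 = 6
te_Task 7 = (2 + 4·7 + 12)/6 = 42/6 = 7
te_Task 8 = (10 + 4·14 + 18)/6 = 84/6 = 14
te_Task 9 = (8 + 4·12 + 22)/6 = 78/6 = 13
te_Task 10 = (1 + 4·3 + 11)/6 = 24/6 = 4

Forward pass:
ES_Task 1 = 0; EF_Task 1 = 7
ES_Task 2 = 0; EF_Task 2 = 10
ES_Task 3 = 0; EF_Task 3 = 8
ES_Task 4 = 10; EF_Task 4 = 10+11 = 21
ES_Task 5 = max(EF_Task 2=10, EF_Task 3=8) = 10; EF_Task 5 = 10+6 = 16
ES_Task 6 = 8; EF_Task 6 = 8+6 = 14
ES_Task 7 = 10; EF_Task 7 = 10+7 = 17
ES_Task 8 = max(EF_Task 1=7, EF_Task 2=10) = 10; EF_Task 8 = 10+14 = 24
ES_Task 9 = 8; EF_Task 9 = 8+13 = 21
ES_Task 10 = max(EF_Task 1=7, EF_Task 4=21, EF_Task 5=16, EF_Task 6=14, EF_Task 7=17, EF_Task 8=24, EF_Task 9=21) = 24; EF_Task 10 = 24+4 = 28
Expected project duration μ = 28 days. Critical path: Task 2 → Task 8 → Task 10.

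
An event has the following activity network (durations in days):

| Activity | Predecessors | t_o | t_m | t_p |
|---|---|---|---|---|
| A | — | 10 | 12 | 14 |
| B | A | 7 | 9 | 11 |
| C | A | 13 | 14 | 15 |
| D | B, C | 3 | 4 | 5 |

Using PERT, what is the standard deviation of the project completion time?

0.82 days

te_A = (10 + 4·12 + 14)/6 = 72/6 = 12; σ²_A = ((14−10)/6)² = 0.444
te_B = (7 + 4·9 + 11)/6 = 54/6 = 9; σ²_B = ((11−7)/6)² = 0.444
te_C = (13 + 4·14 + 15)/6 = 84/6 = 14; σ²_C = ((15−13)/6)² = 0.111
te_D = (3 + 4·4 + 5)/6 = 24/6 = 4; σ²_D = ((5−3)/6)² = 0.111

Forward pass:
ES_A = 0; EF_A = 12
ES_B = 12; EF_B = 12+9 = 21
ES_C = 12; EF_C = 12+14 = 26
ES_D = max(EF_B=21, EF_C=26) = 26; EF_D = 26+4 = 30
Expected project duration μ = 30 days. Critical path: A → C → D.

Variance along critical path = 0.444 + 0.111 + 0.111 = 0.667
σ = √0.667 = 0.816 days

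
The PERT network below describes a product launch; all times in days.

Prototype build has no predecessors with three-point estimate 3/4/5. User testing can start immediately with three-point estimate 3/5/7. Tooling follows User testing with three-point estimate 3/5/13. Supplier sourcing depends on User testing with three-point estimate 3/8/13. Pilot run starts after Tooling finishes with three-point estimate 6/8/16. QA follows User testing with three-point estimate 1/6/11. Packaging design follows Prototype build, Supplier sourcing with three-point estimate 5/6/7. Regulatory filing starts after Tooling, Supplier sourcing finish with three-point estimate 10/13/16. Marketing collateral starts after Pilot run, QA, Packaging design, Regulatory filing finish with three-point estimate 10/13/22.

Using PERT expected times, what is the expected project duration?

te_Prototype build = (3 + 4·4 + 5)/6 = 24/6 = 4
te_User testing = (3 + 4·5 + 7)/6 = 30/6 = 5
te_Tooling = (3 + 4·5 + 13)/6 = 36/6 = 6
te_Supplier sourcing = (3 + 4·8 + 13)/6 = 48/6 = 8
te_Pilot run = (6 + 4·8 + 16)/6 = 54/6 = 9
te_QA = (1 + 4·6 + 11)/6 = 36/6 = 6
te_Packaging design = (5 + 4·6 + 7)/6 = 36/6 = 6
te_Regulatory filing = (10 + 4·13 + 16)/6 = 78/6 = 13
te_Marketing collateral = (10 + 4·13 + 22)/6 = 84/6 = 14

Forward pass:
ES_Prototype build = 0; EF_Prototype build = 4
ES_User testing = 0; EF_User testing = 5
ES_Tooling = 5; EF_Tooling = 5+6 = 11
ES_Supplier sourcing = 5; EF_Supplier sourcing = 5+8 = 13
ES_Pilot run = 11; EF_Pilot run = 11+9 = 20
ES_QA = 5; EF_QA = 5+6 = 11
ES_Packaging design = max(EF_Prototype build=4, EF_Supplier sourcing=13) = 13; EF_Packaging design = 13+6 = 19
ES_Regulatory filing = max(EF_Tooling=11, EF_Supplier sourcing=13) = 13; EF_Regulatory filing = 13+13 = 26
ES_Marketing collateral = max(EF_Pilot run=20, EF_QA=11, EF_Packaging design=19, EF_Regulatory filing=26) = 26; EF_Marketing collateral = 26+14 = 40
Expected project duration μ = 40 days. Critical path: User testing → Supplier sourcing → Regulatory filing → Marketing collateral.

40 days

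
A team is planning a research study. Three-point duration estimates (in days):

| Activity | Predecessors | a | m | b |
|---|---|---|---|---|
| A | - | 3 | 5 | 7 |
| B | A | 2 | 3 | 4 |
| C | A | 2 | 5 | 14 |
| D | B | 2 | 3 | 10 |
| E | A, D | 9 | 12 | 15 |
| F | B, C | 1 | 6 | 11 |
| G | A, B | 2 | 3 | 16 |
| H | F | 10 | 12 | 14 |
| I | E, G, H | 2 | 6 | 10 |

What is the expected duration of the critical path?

te_A = (3 + 4·5 + 7)/6 = 30/6 = 5
te_B = (2 + 4·3 + 4)/6 = 18/6 = 3
te_C = (2 + 4·5 + 14)/6 = 36/6 = 6
te_D = (2 + 4·3 + 10)/6 = 24/6 = 4
te_E = (9 + 4·12 + 15)/6 = 72/6 = 12
te_F = (1 + 4·6 + 11)/6 = 36/6 = 6
te_G = (2 + 4·3 + 16)/6 = 30/6 = 5
te_H = (10 + 4·12 + 14)/6 = 72/6 = 12
te_I = (2 + 4·6 + 10)/6 = 36/6 = 6

Forward pass:
ES_A = 0; EF_A = 5
ES_B = 5; EF_B = 5+3 = 8
ES_C = 5; EF_C = 5+6 = 11
ES_D = 8; EF_D = 8+4 = 12
ES_E = max(EF_A=5, EF_D=12) = 12; EF_E = 12+12 = 24
ES_F = max(EF_B=8, EF_C=11) = 11; EF_F = 11+6 = 17
ES_G = max(EF_A=5, EF_B=8) = 8; EF_G = 8+5 = 13
ES_H = 17; EF_H = 17+12 = 29
ES_I = max(EF_E=24, EF_G=13, EF_H=29) = 29; EF_I = 29+6 = 35
Expected project duration μ = 35 days. Critical path: A → C → F → H → I.

35 days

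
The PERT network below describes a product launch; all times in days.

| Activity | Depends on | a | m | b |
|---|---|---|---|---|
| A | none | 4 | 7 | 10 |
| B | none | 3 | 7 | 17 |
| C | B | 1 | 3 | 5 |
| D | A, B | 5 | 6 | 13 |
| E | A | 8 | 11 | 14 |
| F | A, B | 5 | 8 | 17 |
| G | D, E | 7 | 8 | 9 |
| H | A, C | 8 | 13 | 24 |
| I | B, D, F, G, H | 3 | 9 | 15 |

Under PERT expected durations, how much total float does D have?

3 days

te_A = (4 + 4·7 + 10)/6 = 42/6 = 7
te_B = (3 + 4·7 + 17)/6 = 48/6 = 8
te_C = (1 + 4·3 + 5)/6 = 18/6 = 3
te_D = (5 + 4·6 + 13)/6 = 42/6 = 7
te_E = (8 + 4·11 + 14)/6 = 66/6 = 11
te_F = (5 + 4·8 + 17)/6 = 54/6 = 9
te_G = (7 + 4·8 + 9)/6 = 48/6 = 8
te_H = (8 + 4·13 + 24)/6 = 84/6 = 14
te_I = (3 + 4·9 + 15)/6 = 54/6 = 9

Forward pass:
ES_A = 0; EF_A = 7
ES_B = 0; EF_B = 8
ES_C = 8; EF_C = 8+3 = 11
ES_D = max(EF_A=7, EF_B=8) = 8; EF_D = 8+7 = 15
ES_E = 7; EF_E = 7+11 = 18
ES_F = max(EF_A=7, EF_B=8) = 8; EF_F = 8+9 = 17
ES_G = max(EF_D=15, EF_E=18) = 18; EF_G = 18+8 = 26
ES_H = max(EF_A=7, EF_C=11) = 11; EF_H = 11+14 = 25
ES_I = max(EF_B=8, EF_D=15, EF_F=17, EF_G=26, EF_H=25) = 26; EF_I = 26+9 = 35
Expected project duration μ = 35 days. Critical path: A → E → G → I.

Backward pass:
LF_I = 35; LS_I = 35−9 = 26
LF_H = LS_I = 26; LS_H = 26−14 = 12
LF_G = LS_I = 26; LS_G = 26−8 = 18
LF_F = LS_I = 26; LS_F = 26−9 = 17
LF_E = LS_G = 18; LS_E = 18−11 = 7
LF_D = min(LS_G=18, LS_I=26) = 18; LS_D = 18−7 = 11
LF_C = LS_H = 12; LS_C = 12−3 = 9
LF_B = min(LS_C=9, LS_D=11, LS_F=17, LS_I=26) = 9; LS_B = 9−8 = 1
LF_A = min(LS_D=11, LS_E=7, LS_F=17, LS_H=12) = 7; LS_A = 7−7 = 0
Slack_D = LS_D − ES_D = 11 − 8 = 3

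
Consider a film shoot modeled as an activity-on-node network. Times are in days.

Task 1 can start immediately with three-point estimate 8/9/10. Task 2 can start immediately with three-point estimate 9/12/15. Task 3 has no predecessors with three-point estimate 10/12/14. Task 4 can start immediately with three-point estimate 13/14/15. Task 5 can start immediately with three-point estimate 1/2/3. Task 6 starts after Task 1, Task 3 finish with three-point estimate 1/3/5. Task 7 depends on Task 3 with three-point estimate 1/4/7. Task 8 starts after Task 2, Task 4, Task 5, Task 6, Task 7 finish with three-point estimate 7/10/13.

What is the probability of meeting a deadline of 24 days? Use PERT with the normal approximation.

te_Task 1 = (8 + 4·9 + 10)/6 = 54/6 = 9; σ²_Task 1 = ((10−8)/6)² = 0.111
te_Task 2 = (9 + 4·12 + 15)/6 = 72/6 = 12; σ²_Task 2 = ((15−9)/6)² = 1.000
te_Task 3 = (10 + 4·12 + 14)/6 = 72/6 = 12; σ²_Task 3 = ((14−10)/6)² = 0.444
te_Task 4 = (13 + 4·14 + 15)/6 = 84/6 = 14; σ²_Task 4 = ((15−13)/6)² = 0.111
te_Task 5 = (1 + 4·2 + 3)/6 = 12/6 = 2; σ²_Task 5 = ((3−1)/6)² = 0.111
te_Task 6 = (1 + 4·3 + 5)/6 = 18/6 = 3; σ²_Task 6 = ((5−1)/6)² = 0.444
te_Task 7 = (1 + 4·4 + 7)/6 = 24/6 = 4; σ²_Task 7 = ((7−1)/6)² = 1.000
te_Task 8 = (7 + 4·10 + 13)/6 = 60/6 = 10; σ²_Task 8 = ((13−7)/6)² = 1.000

Forward pass:
ES_Task 1 = 0; EF_Task 1 = 9
ES_Task 2 = 0; EF_Task 2 = 12
ES_Task 3 = 0; EF_Task 3 = 12
ES_Task 4 = 0; EF_Task 4 = 14
ES_Task 5 = 0; EF_Task 5 = 2
ES_Task 6 = max(EF_Task 1=9, EF_Task 3=12) = 12; EF_Task 6 = 12+3 = 15
ES_Task 7 = 12; EF_Task 7 = 12+4 = 16
ES_Task 8 = max(EF_Task 2=12, EF_Task 4=14, EF_Task 5=2, EF_Task 6=15, EF_Task 7=16) = 16; EF_Task 8 = 16+10 = 26
Expected project duration μ = 26 days. Critical path: Task 3 → Task 7 → Task 8.

Variance along critical path = 0.444 + 1.000 + 1.000 = 2.444; σ = √2.444 = 1.563 days.
Z = (24 − 26) / 1.563 = -1.279
P(T ≤ 24) = Φ(-1.279) ≈ 0.100

0.100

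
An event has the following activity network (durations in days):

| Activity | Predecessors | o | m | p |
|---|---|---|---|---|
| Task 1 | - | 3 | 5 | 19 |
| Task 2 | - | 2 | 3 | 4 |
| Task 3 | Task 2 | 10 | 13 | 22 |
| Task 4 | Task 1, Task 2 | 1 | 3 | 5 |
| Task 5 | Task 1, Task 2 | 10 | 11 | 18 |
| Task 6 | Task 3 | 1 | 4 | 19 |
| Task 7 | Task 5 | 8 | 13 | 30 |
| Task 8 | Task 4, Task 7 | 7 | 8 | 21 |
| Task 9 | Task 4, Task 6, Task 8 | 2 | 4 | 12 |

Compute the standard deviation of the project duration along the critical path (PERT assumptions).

te_Task 1 = (3 + 4·5 + 19)/6 = 42/6 = 7; σ²_Task 1 = ((19−3)/6)² = 7.111
te_Task 2 = (2 + 4·3 + 4)/6 = 18/6 = 3; σ²_Task 2 = ((4−2)/6)² = 0.111
te_Task 3 = (10 + 4·13 + 22)/6 = 84/6 = 14; σ²_Task 3 = ((22−10)/6)² = 4.000
te_Task 4 = (1 + 4·3 + 5)/6 = 18/6 = 3; σ²_Task 4 = ((5−1)/6)² = 0.444
te_Task 5 = (10 + 4·11 + 18)/6 = 72/6 = 12; σ²_Task 5 = ((18−10)/6)² = 1.778
te_Task 6 = (1 + 4·4 + 19)/6 = 36/6 = 6; σ²_Task 6 = ((19−1)/6)² = 9.000
te_Task 7 = (8 + 4·13 + 30)/6 = 90/6 = 15; σ²_Task 7 = ((30−8)/6)² = 13.444
te_Task 8 = (7 + 4·8 + 21)/6 = 60/6 = 10; σ²_Task 8 = ((21−7)/6)² = 5.444
te_Task 9 = (2 + 4·4 + 12)/6 = 30/6 = 5; σ²_Task 9 = ((12−2)/6)² = 2.778

Forward pass:
ES_Task 1 = 0; EF_Task 1 = 7
ES_Task 2 = 0; EF_Task 2 = 3
ES_Task 3 = 3; EF_Task 3 = 3+14 = 17
ES_Task 4 = max(EF_Task 1=7, EF_Task 2=3) = 7; EF_Task 4 = 7+3 = 10
ES_Task 5 = max(EF_Task 1=7, EF_Task 2=3) = 7; EF_Task 5 = 7+12 = 19
ES_Task 6 = 17; EF_Task 6 = 17+6 = 23
ES_Task 7 = 19; EF_Task 7 = 19+15 = 34
ES_Task 8 = max(EF_Task 4=10, EF_Task 7=34) = 34; EF_Task 8 = 34+10 = 44
ES_Task 9 = max(EF_Task 4=10, EF_Task 6=23, EF_Task 8=44) = 44; EF_Task 9 = 44+5 = 49
Expected project duration μ = 49 days. Critical path: Task 1 → Task 5 → Task 7 → Task 8 → Task 9.

Variance along critical path = 7.111 + 1.778 + 13.444 + 5.444 + 2.778 = 30.556
σ = √30.556 = 5.528 days

5.53 days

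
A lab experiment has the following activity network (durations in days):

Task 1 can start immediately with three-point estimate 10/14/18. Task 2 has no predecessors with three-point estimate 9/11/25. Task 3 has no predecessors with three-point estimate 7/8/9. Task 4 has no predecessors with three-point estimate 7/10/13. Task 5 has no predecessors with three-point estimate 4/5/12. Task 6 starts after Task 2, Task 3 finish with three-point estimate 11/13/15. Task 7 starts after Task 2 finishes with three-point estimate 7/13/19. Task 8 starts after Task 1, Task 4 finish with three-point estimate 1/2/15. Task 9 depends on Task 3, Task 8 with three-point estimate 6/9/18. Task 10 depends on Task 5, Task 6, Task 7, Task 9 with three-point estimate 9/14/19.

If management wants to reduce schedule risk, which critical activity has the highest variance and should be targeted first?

Task 8

te_Task 1 = (10 + 4·14 + 18)/6 = 84/6 = 14; σ²_Task 1 = ((18−10)/6)² = 1.778
te_Task 2 = (9 + 4·11 + 25)/6 = 78/6 = 13; σ²_Task 2 = ((25−9)/6)² = 7.111
te_Task 3 = (7 + 4·8 + 9)/6 = 48/6 = 8; σ²_Task 3 = ((9−7)/6)² = 0.111
te_Task 4 = (7 + 4·10 + 13)/6 = 60/6 = 10; σ²_Task 4 = ((13−7)/6)² = 1.000
te_Task 5 = (4 + 4·5 + 12)/6 = 36/6 = 6; σ²_Task 5 = ((12−4)/6)² = 1.778
te_Task 6 = (11 + 4·13 + 15)/6 = 78/6 = 13; σ²_Task 6 = ((15−11)/6)² = 0.444
te_Task 7 = (7 + 4·13 + 19)/6 = 78/6 = 13; σ²_Task 7 = ((19−7)/6)² = 4.000
te_Task 8 = (1 + 4·2 + 15)/6 = 24/6 = 4; σ²_Task 8 = ((15−1)/6)² = 5.444
te_Task 9 = (6 + 4·9 + 18)/6 = 60/6 = 10; σ²_Task 9 = ((18−6)/6)² = 4.000
te_Task 10 = (9 + 4·14 + 19)/6 = 84/6 = 14; σ²_Task 10 = ((19−9)/6)² = 2.778

Forward pass:
ES_Task 1 = 0; EF_Task 1 = 14
ES_Task 2 = 0; EF_Task 2 = 13
ES_Task 3 = 0; EF_Task 3 = 8
ES_Task 4 = 0; EF_Task 4 = 10
ES_Task 5 = 0; EF_Task 5 = 6
ES_Task 6 = max(EF_Task 2=13, EF_Task 3=8) = 13; EF_Task 6 = 13+13 = 26
ES_Task 7 = 13; EF_Task 7 = 13+13 = 26
ES_Task 8 = max(EF_Task 1=14, EF_Task 4=10) = 14; EF_Task 8 = 14+4 = 18
ES_Task 9 = max(EF_Task 3=8, EF_Task 8=18) = 18; EF_Task 9 = 18+10 = 28
ES_Task 10 = max(EF_Task 5=6, EF_Task 6=26, EF_Task 7=26, EF_Task 9=28) = 28; EF_Task 10 = 28+14 = 42
Expected project duration μ = 42 days. Critical path: Task 1 → Task 8 → Task 9 → Task 10.

Variances on critical path: σ²_Task 1=1.778, σ²_Task 8=5.444, σ²_Task 9=4.000, σ²_Task 10=2.778.
Largest is σ²_Task 8 = 5.444.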